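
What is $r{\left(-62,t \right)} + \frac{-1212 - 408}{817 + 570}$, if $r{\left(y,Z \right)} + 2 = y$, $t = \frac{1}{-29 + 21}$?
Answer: $- \frac{90388}{1387} \approx -65.168$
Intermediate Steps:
$t = - \frac{1}{8}$ ($t = \frac{1}{-8} = - \frac{1}{8} \approx -0.125$)
$r{\left(y,Z \right)} = -2 + y$
$r{\left(-62,t \right)} + \frac{-1212 - 408}{817 + 570} = \left(-2 - 62\right) + \frac{-1212 - 408}{817 + 570} = -64 - \frac{1620}{1387} = - \frac{90388}{1387}$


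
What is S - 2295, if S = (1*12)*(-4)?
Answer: -2343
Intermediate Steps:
S = -48 (S = 12*(-4) = -48)
S - 2295 = -48 - 2295 = -2343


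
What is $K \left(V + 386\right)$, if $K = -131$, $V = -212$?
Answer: $-22794$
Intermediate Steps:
$K \left(V + 386\right) = - 131 \left(-212 + 386\right) = \left(-131\right) 174 = -22794$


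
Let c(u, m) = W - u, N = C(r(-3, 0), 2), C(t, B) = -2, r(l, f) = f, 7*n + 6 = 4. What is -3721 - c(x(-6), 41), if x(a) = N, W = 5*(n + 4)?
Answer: -26191/7 ≈ -3741.6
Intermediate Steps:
n = -2/7 (n = -6/7 + (⅐)*4 = -6/7 + 4/7 = -2/7 ≈ -0.28571)
N = -2
W = 130/7 (W = 5*(-2/7 + 4) = 5*(26/7) = 130/7 ≈ 18.571)
x(a) = -2
c(u, m) = 130/7 - u
-3721 - c(x(-6), 41) = -3721 - (130/7 - 1*(-2)) = -3721 - (130/7 + 2) = -3721 - 1*144/7 = -3721 - 144/7 = -26191/7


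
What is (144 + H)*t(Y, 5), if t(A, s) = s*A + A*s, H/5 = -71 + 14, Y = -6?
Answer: 8460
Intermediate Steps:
H = -285 (H = 5*(-71 + 14) = 5*(-57) = -285)
t(A, s) = 2*A*s (t(A, s) = A*s + A*s = 2*A*s)
(144 + H)*t(Y, 5) = (144 - 285)*(2*(-6)*5) = -141*(-60) = 8460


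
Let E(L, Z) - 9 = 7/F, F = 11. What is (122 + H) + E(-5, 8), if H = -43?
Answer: 975/11 ≈ 88.636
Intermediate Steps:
E(L, Z) = 106/11 (E(L, Z) = 9 + 7/11 = 106/11)
(122 + H) + E(-5, 8) = (122 - 43) + 106/11 = 79 + 106/11 = 975/11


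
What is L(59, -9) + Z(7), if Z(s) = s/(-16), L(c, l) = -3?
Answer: -55/16 ≈ -3.4375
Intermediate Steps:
Z(s) = -s/16 (Z(s) = s*(-1/16) = -s/16)
L(59, -9) + Z(7) = -3 - 1/16*7 = -3 - 7/16 = -55/16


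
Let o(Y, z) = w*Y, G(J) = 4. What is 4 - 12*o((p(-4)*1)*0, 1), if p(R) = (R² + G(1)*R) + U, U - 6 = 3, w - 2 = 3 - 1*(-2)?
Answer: 4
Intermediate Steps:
w = 7 (w = 2 + (3 - 1*(-2)) = 2 + (3 + 2) = 2 + 5 = 7)
U = 9 (U = 6 + 3 = 9)
p(R) = 9 + R² + 4*R (p(R) = (R² + 4*R) + 9 = 9 + R² + 4*R)
o(Y, z) = 7*Y
4 - 12*o((p(-4)*1)*0, 1) = 4 - 84*((9 + (-4)² + 4*(-4))*1)*0 = 4 - 84*((9 + 16 - 16)*1)*0 = 4 - 84*(9*1)*0 = 4 - 84*9*0 = 4 - 84*0 = 4 - 12*0 = 4 + 0 = 4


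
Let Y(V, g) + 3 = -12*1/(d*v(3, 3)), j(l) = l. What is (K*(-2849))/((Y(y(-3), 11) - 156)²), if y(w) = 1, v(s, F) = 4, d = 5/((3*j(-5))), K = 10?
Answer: -2849/2250 ≈ -1.2662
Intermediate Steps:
d = -⅓ (d = 5/((3*(-5))) = 5/(-15) = 5*(-1/15) = -⅓ ≈ -0.33333)
Y(V, g) = 6 (Y(V, g) = -3 - 12/(4*(-⅓)) = -3 - 12/(-4/3) = -3 - 12*(-¾) = -3 + 9 = 6)
(K*(-2849))/((Y(y(-3), 11) - 156)²) = (10*(-2849))/((6 - 156)²) = -28490/((-150)²) = -28490/22500 = -28490*1/22500 = -2849/2250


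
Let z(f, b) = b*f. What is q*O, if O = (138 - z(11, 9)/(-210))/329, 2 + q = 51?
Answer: 9693/470 ≈ 20.623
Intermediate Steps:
q = 49 (q = -2 + 51 = 49)
O = 9693/23030 (O = (138 - 9*11/(-210))/329 = (138 - 99*(-1)/210)*(1/329) = (138 - 1*(-33/70))*(1/329) = (138 + 33/70)*(1/329) = (9693/70)*(1/329) = 9693/23030 ≈ 0.42089)
q*O = 49*(9693/23030) = 9693/470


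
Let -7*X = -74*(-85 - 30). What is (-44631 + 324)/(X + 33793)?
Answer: -310149/228041 ≈ -1.3601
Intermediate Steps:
X = -8510/7 (X = -(-74)*(-85 - 30)/7 = -(-74)*(-115)/7 = -⅐*8510 = -8510/7 ≈ -1215.7)
(-44631 + 324)/(X + 33793) = (-44631 + 324)/(-8510/7 + 33793) = -44307/228041/7 = -44307*7/228041 = -310149/228041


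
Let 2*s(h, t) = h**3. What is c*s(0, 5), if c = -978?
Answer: 0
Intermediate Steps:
s(h, t) = h**3/2
c*s(0, 5) = -489*0**3 = -489*0 = -978*0 = 0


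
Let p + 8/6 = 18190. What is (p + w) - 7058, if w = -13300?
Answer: -6508/3 ≈ -2169.3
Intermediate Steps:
p = 54566/3 (p = -4/3 + 18190 = 54566/3 ≈ 18189.)
(p + w) - 7058 = (54566/3 - 13300) - 7058 = 14666/3 - 7058 = -6508/3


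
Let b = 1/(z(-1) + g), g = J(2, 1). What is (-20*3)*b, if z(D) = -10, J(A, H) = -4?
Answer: 30/7 ≈ 4.2857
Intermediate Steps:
g = -4
b = -1/14 (b = 1/(-10 - 4) = 1/(-14) = -1/14 ≈ -0.071429)
(-20*3)*b = -20*3*(-1/14) = -60*(-1/14) = 30/7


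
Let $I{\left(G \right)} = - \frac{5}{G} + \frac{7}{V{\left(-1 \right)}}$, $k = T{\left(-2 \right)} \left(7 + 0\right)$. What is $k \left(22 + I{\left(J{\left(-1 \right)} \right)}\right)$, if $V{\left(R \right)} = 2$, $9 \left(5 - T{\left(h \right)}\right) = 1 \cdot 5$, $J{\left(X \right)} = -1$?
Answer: $\frac{8540}{9} \approx 948.89$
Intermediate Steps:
$T{\left(h \right)} = \frac{40}{9}$ ($T{\left(h \right)} = 5 - \frac{1 \cdot 5}{9} = 5 - \frac{5}{9} = \frac{40}{9}$)
$k = \frac{280}{9}$ ($k = \frac{40 \left(7 + 0\right)}{9} = \frac{40}{9} \cdot 7 = \frac{280}{9} \approx 31.111$)
$I{\left(G \right)} = \frac{7}{2} - \frac{5}{G}$ ($I{\left(G \right)} = - \frac{5}{G} + \frac{7}{2} = \frac{7}{2} - \frac{5}{G}$)
$k \left(22 + I{\left(J{\left(-1 \right)} \right)}\right) = \frac{280 \left(22 - \left(- \frac{7}{2} + \frac{5}{-1}\right)\right)}{9} = \frac{280 \left(22 + \left(\frac{7}{2} - -5\right)\right)}{9} = \frac{280 \left(22 + \left(\frac{7}{2} + 5\right)\right)}{9} = \frac{280 \left(22 + \frac{17}{2}\right)}{9} = \frac{280}{9} \cdot \frac{61}{2} = \frac{8540}{9}$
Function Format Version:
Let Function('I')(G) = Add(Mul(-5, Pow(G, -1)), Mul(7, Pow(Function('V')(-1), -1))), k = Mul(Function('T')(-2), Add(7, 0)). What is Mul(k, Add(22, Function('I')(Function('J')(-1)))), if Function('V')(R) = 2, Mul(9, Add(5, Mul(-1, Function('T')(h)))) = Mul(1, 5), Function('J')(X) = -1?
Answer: Rational(8540, 9) ≈ 948.89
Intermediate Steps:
Function('T')(h) = Rational(40, 9) (Function('T')(h) = Add(5, Mul(Rational(-1, 9), Mul(1, 5))) = Add(5, Mul(Rational(-1, 9), 5)) = Add(5, Rational(-5, 9)) = Rational(40, 9))
k = Rational(280, 9) (k = Mul(Rational(40, 9), Add(7, 0)) = Mul(Rational(40, 9), 7) = Rational(280, 9) ≈ 31.111)
Function('I')(G) = Add(Rational(7, 2), Mul(-5, Pow(G, -1))) (Function('I')(G) = Add(Mul(-5, Pow(G, -1)), Mul(7, Pow(2, -1))) = Add(Mul(-5, Pow(G, -1)), Mul(7, Rational(1, 2))) = Add(Mul(-5, Pow(G, -1)), Rational(7, 2)) = Add(Rational(7, 2), Mul(-5, Pow(G, -1))))
Mul(k, Add(22, Function('I')(Function('J')(-1)))) = Mul(Rational(280, 9), Add(22, Add(Rational(7, 2), Mul(-5, Pow(-1, -1))))) = Mul(Rational(280, 9), Add(22, Add(Rational(7, 2), Mul(-5, -1)))) = Mul(Rational(280, 9), Add(22, Add(Rational(7, 2), 5))) = Mul(Rational(280, 9), Add(22, Rational(17, 2))) = Mul(Rational(280, 9), Rational(61, 2)) = Rational(8540, 9)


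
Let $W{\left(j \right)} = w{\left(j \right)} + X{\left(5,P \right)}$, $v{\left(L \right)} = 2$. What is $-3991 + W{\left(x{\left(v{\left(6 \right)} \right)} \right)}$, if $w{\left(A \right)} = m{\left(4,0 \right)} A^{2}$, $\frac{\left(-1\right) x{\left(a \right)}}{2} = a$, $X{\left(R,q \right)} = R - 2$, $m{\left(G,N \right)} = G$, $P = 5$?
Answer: $-3924$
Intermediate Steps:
$X{\left(R,q \right)} = -2 + R$
$x{\left(a \right)} = - 2 a$
$w{\left(A \right)} = 4 A^{2}$
$W{\left(j \right)} = 3 + 4 j^{2}$ ($W{\left(j \right)} = 4 j^{2} + \left(-2 + 5\right) = 4 j^{2} + 3 = 3 + 4 j^{2}$)
$-3991 + W{\left(x{\left(v{\left(6 \right)} \right)} \right)} = -3991 + \left(3 + 4 \left(\left(-2\right) 2\right)^{2}\right) = -3991 + \left(3 + 4 \left(-4\right)^{2}\right) = -3991 + \left(3 + 4 \cdot 16\right) = -3991 + \left(3 + 64\right) = -3991 + 67 = -3924$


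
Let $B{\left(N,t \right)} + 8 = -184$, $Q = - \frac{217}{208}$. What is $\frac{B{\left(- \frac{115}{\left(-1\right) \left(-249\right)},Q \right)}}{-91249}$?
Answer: $\frac{192}{91249} \approx 0.0021041$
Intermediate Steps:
$Q = - \frac{217}{208}$ ($Q = \left(-217\right) \frac{1}{208} = - \frac{217}{208} \approx -1.0433$)
$B{\left(N,t \right)} = -192$ ($B{\left(N,t \right)} = -8 - 184 = -192$)
$\frac{B{\left(- \frac{115}{\left(-1\right) \left(-249\right)},Q \right)}}{-91249} = - \frac{192}{-91249} = \left(-192\right) \left(- \frac{1}{91249}\right) = \frac{192}{91249}$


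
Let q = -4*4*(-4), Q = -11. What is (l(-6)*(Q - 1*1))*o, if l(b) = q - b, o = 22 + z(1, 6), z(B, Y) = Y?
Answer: -23520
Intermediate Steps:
q = 64 (q = -16*(-4) = 64)
o = 28 (o = 22 + 6 = 28)
l(b) = 64 - b
(l(-6)*(Q - 1*1))*o = ((64 - 1*(-6))*(-11 - 1*1))*28 = ((64 + 6)*(-11 - 1))*28 = (70*(-12))*28 = -840*28 = -23520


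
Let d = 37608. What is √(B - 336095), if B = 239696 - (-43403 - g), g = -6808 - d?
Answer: 14*I*√497 ≈ 312.11*I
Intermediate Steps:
g = -44416 (g = -6808 - 1*37608 = -6808 - 37608 = -44416)
B = 238683 (B = 239696 - (-43403 - 1*(-44416)) = 239696 - (-43403 + 44416) = 239696 - 1*1013 = 239696 - 1013 = 238683)
√(B - 336095) = √(238683 - 336095) = √(-97412) = 14*I*√497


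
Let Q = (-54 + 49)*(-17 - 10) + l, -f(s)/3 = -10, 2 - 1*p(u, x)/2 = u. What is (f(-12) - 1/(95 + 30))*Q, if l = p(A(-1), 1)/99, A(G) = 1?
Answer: 50112883/12375 ≈ 4049.5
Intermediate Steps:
p(u, x) = 4 - 2*u
f(s) = 30 (f(s) = -3*(-10) = 30)
l = 2/99 (l = (4 - 2*1)/99 = (4 - 2)*(1/99) = 2*(1/99) = 2/99 ≈ 0.020202)
Q = 13367/99 (Q = (-54 + 49)*(-17 - 10) + 2/99 = -5*(-27) + 2/99 = 135 + 2/99 = 13367/99 ≈ 135.02)
(f(-12) - 1/(95 + 30))*Q = (30 - 1/(95 + 30))*(13367/99) = (30 - 1/125)*(13367/99) = (3749/125)*(13367/99) = 50112883/12375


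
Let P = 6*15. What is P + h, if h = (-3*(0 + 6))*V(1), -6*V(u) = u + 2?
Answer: 99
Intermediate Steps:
V(u) = -1/3 - u/6 (V(u) = -(u + 2)/6 = -(2 + u)/6 = -1/3 - u/6)
P = 90
h = 9 (h = (-3*(0 + 6))*(-1/3 - 1/6*1) = (-3*6)*(-1/3 - 1/6) = -18*(-1/2) = 9)
P + h = 90 + 9 = 99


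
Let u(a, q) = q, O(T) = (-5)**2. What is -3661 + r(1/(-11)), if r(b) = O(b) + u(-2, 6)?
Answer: -3630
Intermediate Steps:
O(T) = 25
r(b) = 31 (r(b) = 25 + 6 = 31)
-3661 + r(1/(-11)) = -3661 + 31 = -3630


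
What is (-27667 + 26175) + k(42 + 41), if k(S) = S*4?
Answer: -1160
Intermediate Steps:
k(S) = 4*S
(-27667 + 26175) + k(42 + 41) = (-27667 + 26175) + 4*(42 + 41) = -1492 + 4*83 = -1492 + 332 = -1160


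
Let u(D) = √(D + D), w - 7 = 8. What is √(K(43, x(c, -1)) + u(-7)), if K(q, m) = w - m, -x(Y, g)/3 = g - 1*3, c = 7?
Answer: √(3 + I*√14) ≈ 1.9743 + 0.94758*I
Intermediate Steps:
w = 15 (w = 7 + 8 = 15)
x(Y, g) = 9 - 3*g (x(Y, g) = -3*(g - 1*3) = -3*(g - 3) = -3*(-3 + g) = 9 - 3*g)
K(q, m) = 15 - m
u(D) = √2*√D (u(D) = √(2*D) = √2*√D)
√(K(43, x(c, -1)) + u(-7)) = √((15 - (9 - 3*(-1))) + √2*√(-7)) = √((15 - (9 + 3)) + √2*(I*√7)) = √((15 - 1*12) + I*√14) = √((15 - 12) + I*√14) = √(3 + I*√14)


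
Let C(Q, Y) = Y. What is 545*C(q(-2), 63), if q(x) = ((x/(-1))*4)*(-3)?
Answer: 34335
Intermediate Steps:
q(x) = 12*x (q(x) = ((x*(-1))*4)*(-3) = (-x*4)*(-3) = -4*x*(-3) = 12*x)
545*C(q(-2), 63) = 545*63 = 34335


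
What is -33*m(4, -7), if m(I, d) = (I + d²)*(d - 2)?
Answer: 15741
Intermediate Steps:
m(I, d) = (-2 + d)*(I + d²) (m(I, d) = (I + d²)*(-2 + d) = (-2 + d)*(I + d²))
-33*m(4, -7) = -33*((-7)³ - 2*4 - 2*(-7)² + 4*(-7)) = -33*(-343 - 8 - 2*49 - 28) = -33*(-343 - 8 - 98 - 28) = -33*(-477) = 15741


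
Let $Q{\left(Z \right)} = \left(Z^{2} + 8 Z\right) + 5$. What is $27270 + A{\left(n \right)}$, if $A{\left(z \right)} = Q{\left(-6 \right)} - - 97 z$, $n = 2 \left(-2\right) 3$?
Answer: $26099$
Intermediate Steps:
$Q{\left(Z \right)} = 5 + Z^{2} + 8 Z$
$n = -12$ ($n = \left(-4\right) 3 = -12$)
$A{\left(z \right)} = -7 + 97 z$ ($A{\left(z \right)} = \left(5 + \left(-6\right)^{2} + 8 \left(-6\right)\right) - - 97 z = \left(5 + 36 - 48\right) + 97 z = -7 + 97 z$)
$27270 + A{\left(n \right)} = 27270 + \left(-7 + 97 \left(-12\right)\right) = 27270 - 1171 = 26099$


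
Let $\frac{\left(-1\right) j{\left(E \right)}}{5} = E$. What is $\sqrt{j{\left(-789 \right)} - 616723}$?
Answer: $i \sqrt{612778} \approx 782.8 i$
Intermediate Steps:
$j{\left(E \right)} = - 5 E$
$\sqrt{j{\left(-789 \right)} - 616723} = \sqrt{\left(-5\right) \left(-789\right) - 616723} = \sqrt{3945 - 616723} = \sqrt{-612778} = i \sqrt{612778}$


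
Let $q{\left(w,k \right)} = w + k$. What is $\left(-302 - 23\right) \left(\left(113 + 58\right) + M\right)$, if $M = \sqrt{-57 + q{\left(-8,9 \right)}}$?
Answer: $-55575 - 650 i \sqrt{14} \approx -55575.0 - 2432.1 i$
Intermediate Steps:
$q{\left(w,k \right)} = k + w$
$M = 2 i \sqrt{14}$ ($M = \sqrt{-57 + \left(9 - 8\right)} = \sqrt{-57 + 1} = \sqrt{-56} = 2 i \sqrt{14} \approx 7.4833 i$)
$\left(-302 - 23\right) \left(\left(113 + 58\right) + M\right) = \left(-302 - 23\right) \left(\left(113 + 58\right) + 2 i \sqrt{14}\right) = - 325 \left(171 + 2 i \sqrt{14}\right) = -55575 - 650 i \sqrt{14}$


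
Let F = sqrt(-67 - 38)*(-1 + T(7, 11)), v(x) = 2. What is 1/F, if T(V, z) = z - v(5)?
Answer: -I*sqrt(105)/840 ≈ -0.012199*I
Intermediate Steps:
T(V, z) = -2 + z (T(V, z) = z - 1*2 = z - 2 = -2 + z)
F = 8*I*sqrt(105) (F = sqrt(-67 - 38)*(-1 + (-2 + 11)) = sqrt(-105)*(-1 + 9) = (I*sqrt(105))*8 = 8*I*sqrt(105) ≈ 81.976*I)
1/F = 1/(8*I*sqrt(105)) = -I*sqrt(105)/840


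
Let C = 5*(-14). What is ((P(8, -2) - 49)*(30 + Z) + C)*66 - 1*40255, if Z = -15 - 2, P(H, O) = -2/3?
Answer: -87489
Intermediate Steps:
P(H, O) = -⅔ (P(H, O) = -2*⅓ = -⅔)
Z = -17
C = -70
((P(8, -2) - 49)*(30 + Z) + C)*66 - 1*40255 = ((-⅔ - 49)*(30 - 17) - 70)*66 - 1*40255 = (-149/3*13 - 70)*66 - 40255 = (-1937/3 - 70)*66 - 40255 = -2147/3*66 - 40255 = -47234 - 40255 = -87489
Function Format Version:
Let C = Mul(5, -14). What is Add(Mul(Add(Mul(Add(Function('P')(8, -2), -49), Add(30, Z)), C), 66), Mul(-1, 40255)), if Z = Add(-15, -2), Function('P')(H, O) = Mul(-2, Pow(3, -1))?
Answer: -87489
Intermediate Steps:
Function('P')(H, O) = Rational(-2, 3) (Function('P')(H, O) = Mul(-2, Rational(1, 3)) = Rational(-2, 3))
Z = -17
C = -70
Add(Mul(Add(Mul(Add(Function('P')(8, -2), -49), Add(30, Z)), C), 66), Mul(-1, 40255)) = Add(Mul(Add(Mul(Add(Rational(-2, 3), -49), Add(30, -17)), -70), 66), Mul(-1, 40255)) = Add(Mul(Add(Mul(Rational(-149, 3), 13), -70), 66), -40255) = Add(Mul(Add(Rational(-1937, 3), -70), 66), -40255) = Add(Mul(Rational(-2147, 3), 66), -40255) = Add(-47234, -40255) = -87489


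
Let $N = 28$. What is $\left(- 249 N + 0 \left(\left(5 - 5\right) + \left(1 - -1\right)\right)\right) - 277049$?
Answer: $-284021$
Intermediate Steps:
$\left(- 249 N + 0 \left(\left(5 - 5\right) + \left(1 - -1\right)\right)\right) - 277049 = \left(\left(-249\right) 28 + 0 \left(\left(5 - 5\right) + \left(1 - -1\right)\right)\right) - 277049 = \left(-6972 + 0 \left(0 + \left(1 + 1\right)\right)\right) - 277049 = \left(-6972 + 0 \left(0 + 2\right)\right) - 277049 = \left(-6972 + 0 \cdot 2\right) - 277049 = \left(-6972 + 0\right) - 277049 = -6972 - 277049 = -284021$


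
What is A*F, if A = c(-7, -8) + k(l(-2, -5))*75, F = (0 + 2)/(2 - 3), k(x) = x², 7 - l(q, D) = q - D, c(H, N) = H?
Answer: -2386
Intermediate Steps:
l(q, D) = 7 + D - q (l(q, D) = 7 - (q - D) = 7 + (D - q) = 7 + D - q)
F = -2 (F = 2/(-1) = 2*(-1) = -2)
A = 1193 (A = -7 + (7 - 5 - 1*(-2))²*75 = -7 + (7 - 5 + 2)²*75 = -7 + 4²*75 = -7 + 16*75 = -7 + 1200 = 1193)
A*F = 1193*(-2) = -2386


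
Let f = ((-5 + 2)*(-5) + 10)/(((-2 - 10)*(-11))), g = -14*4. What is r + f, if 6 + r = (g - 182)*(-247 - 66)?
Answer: 9832441/132 ≈ 74488.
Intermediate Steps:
g = -56
r = 74488 (r = -6 + (-56 - 182)*(-247 - 66) = -6 - 238*(-313) = -6 + 74494 = 74488)
f = 25/132 (f = (-3*(-5) + 10)/((-12*(-11))) = (15 + 10)/132 = 25*(1/132) = 25/132 ≈ 0.18939)
r + f = 74488 + 25/132 = 9832441/132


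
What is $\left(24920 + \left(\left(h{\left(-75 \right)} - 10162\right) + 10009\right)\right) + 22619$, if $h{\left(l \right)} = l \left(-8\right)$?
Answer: $47986$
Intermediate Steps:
$h{\left(l \right)} = - 8 l$
$\left(24920 + \left(\left(h{\left(-75 \right)} - 10162\right) + 10009\right)\right) + 22619 = \left(24920 + \left(\left(\left(-8\right) \left(-75\right) - 10162\right) + 10009\right)\right) + 22619 = \left(24920 + \left(\left(600 - 10162\right) + 10009\right)\right) + 22619 = \left(24920 + \left(-9562 + 10009\right)\right) + 22619 = \left(24920 + 447\right) + 22619 = 25367 + 22619 = 47986$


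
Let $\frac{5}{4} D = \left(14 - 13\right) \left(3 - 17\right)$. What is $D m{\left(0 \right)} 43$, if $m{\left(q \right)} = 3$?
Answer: $- \frac{7224}{5} \approx -1444.8$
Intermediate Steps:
$D = - \frac{56}{5}$ ($D = \frac{4 \left(14 - 13\right) \left(3 - 17\right)}{5} = \frac{4 \cdot 1 \left(-14\right)}{5} = \frac{4}{5} \left(-14\right) = - \frac{56}{5} \approx -11.2$)
$D m{\left(0 \right)} 43 = \left(- \frac{56}{5}\right) 3 \cdot 43 = \left(- \frac{168}{5}\right) 43 = - \frac{7224}{5}$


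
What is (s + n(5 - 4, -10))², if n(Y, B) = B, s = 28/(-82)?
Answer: 179776/1681 ≈ 106.95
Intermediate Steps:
s = -14/41 (s = 28*(-1/82) = -14/41 ≈ -0.34146)
(s + n(5 - 4, -10))² = (-14/41 - 10)² = (-424/41)² = 179776/1681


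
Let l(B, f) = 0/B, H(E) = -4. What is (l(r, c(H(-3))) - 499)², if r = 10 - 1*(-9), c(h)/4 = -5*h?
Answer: 249001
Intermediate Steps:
c(h) = -20*h (c(h) = 4*(-5*h) = -20*h)
r = 19 (r = 10 + 9 = 19)
l(B, f) = 0
(l(r, c(H(-3))) - 499)² = (0 - 499)² = (-499)² = 249001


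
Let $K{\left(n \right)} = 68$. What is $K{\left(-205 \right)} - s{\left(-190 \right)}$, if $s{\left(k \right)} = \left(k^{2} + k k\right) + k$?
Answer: $-71942$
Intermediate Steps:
$s{\left(k \right)} = k + 2 k^{2}$ ($s{\left(k \right)} = \left(k^{2} + k^{2}\right) + k = 2 k^{2} + k = k + 2 k^{2}$)
$K{\left(-205 \right)} - s{\left(-190 \right)} = 68 - - 190 \left(1 + 2 \left(-190\right)\right) = 68 - - 190 \left(1 - 380\right) = 68 - \left(-190\right) \left(-379\right) = 68 - 72010 = -71942$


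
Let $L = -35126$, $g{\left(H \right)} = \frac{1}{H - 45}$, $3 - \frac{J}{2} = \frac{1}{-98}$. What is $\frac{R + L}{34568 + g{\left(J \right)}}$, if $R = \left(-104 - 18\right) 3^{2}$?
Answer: $- \frac{69187840}{66024831} \approx -1.0479$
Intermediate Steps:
$R = -1098$ ($R = \left(-122\right) 9 = -1098$)
$J = \frac{295}{49}$ ($J = 6 - \frac{2}{-98} = 6 - - \frac{1}{49} = 6 + \frac{1}{49} = \frac{295}{49} \approx 6.0204$)
$g{\left(H \right)} = \frac{1}{-45 + H}$
$\frac{R + L}{34568 + g{\left(J \right)}} = \frac{-1098 - 35126}{34568 + \frac{1}{-45 + \frac{295}{49}}} = - \frac{36224}{34568 + \frac{1}{- \frac{1910}{49}}} = - \frac{36224}{34568 - \frac{49}{1910}} = - \frac{36224}{\frac{66024831}{1910}} = \left(-36224\right) \frac{1910}{66024831} = - \frac{69187840}{66024831}$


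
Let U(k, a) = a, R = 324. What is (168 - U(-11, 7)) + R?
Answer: 485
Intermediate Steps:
(168 - U(-11, 7)) + R = (168 - 1*7) + 324 = (168 - 7) + 324 = 161 + 324 = 485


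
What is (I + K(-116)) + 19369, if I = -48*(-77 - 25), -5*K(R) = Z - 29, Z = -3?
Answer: 121357/5 ≈ 24271.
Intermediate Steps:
K(R) = 32/5 (K(R) = -(-3 - 29)/5 = -⅕*(-32) = 32/5)
I = 4896 (I = -48*(-102) = 4896)
(I + K(-116)) + 19369 = (4896 + 32/5) + 19369 = 24512/5 + 19369 = 121357/5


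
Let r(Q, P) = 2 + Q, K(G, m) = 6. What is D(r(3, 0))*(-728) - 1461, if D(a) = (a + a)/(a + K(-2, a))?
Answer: -23351/11 ≈ -2122.8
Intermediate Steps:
D(a) = 2*a/(6 + a) (D(a) = (a + a)/(a + 6) = (2*a)/(6 + a) = 2*a/(6 + a))
D(r(3, 0))*(-728) - 1461 = (2*(2 + 3)/(6 + (2 + 3)))*(-728) - 1461 = (2*5/(6 + 5))*(-728) - 1461 = (2*5/11)*(-728) - 1461 = (2*5*(1/11))*(-728) - 1461 = (10/11)*(-728) - 1461 = -7280/11 - 1461 = -23351/11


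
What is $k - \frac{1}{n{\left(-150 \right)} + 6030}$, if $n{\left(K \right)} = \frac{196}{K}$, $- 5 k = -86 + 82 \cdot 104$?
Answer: $- \frac{3817067559}{2260760} \approx -1688.4$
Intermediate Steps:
$k = - \frac{8442}{5}$ ($k = - \frac{-86 + 82 \cdot 104}{5} = - \frac{-86 + 8528}{5} = \left(- \frac{1}{5}\right) 8442 = - \frac{8442}{5} \approx -1688.4$)
$k - \frac{1}{n{\left(-150 \right)} + 6030} = - \frac{8442}{5} - \frac{1}{\frac{196}{-150} + 6030} = - \frac{8442}{5} - \frac{1}{196 \left(- \frac{1}{150}\right) + 6030} = - \frac{8442}{5} - \frac{1}{- \frac{98}{75} + 6030} = - \frac{8442}{5} - \frac{1}{\frac{452152}{75}} = - \frac{8442}{5} - \frac{75}{452152} = - \frac{3817067559}{2260760}$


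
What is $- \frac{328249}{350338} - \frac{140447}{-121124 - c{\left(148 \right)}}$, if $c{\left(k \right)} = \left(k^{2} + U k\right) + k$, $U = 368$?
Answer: $- \frac{7835605637}{34620401160} \approx -0.22633$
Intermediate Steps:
$c{\left(k \right)} = k^{2} + 369 k$ ($c{\left(k \right)} = \left(k^{2} + 368 k\right) + k = k^{2} + 369 k$)
$- \frac{328249}{350338} - \frac{140447}{-121124 - c{\left(148 \right)}} = - \frac{328249}{350338} - \frac{140447}{-121124 - 148 \left(369 + 148\right)} = \left(-328249\right) \frac{1}{350338} - \frac{140447}{-121124 - 148 \cdot 517} = - \frac{328249}{350338} - \frac{140447}{-121124 - 76516} = - \frac{328249}{350338} - \frac{140447}{-197640} = - \frac{328249}{350338} - - \frac{140447}{197640} = - \frac{328249}{350338} + \frac{140447}{197640} = - \frac{7835605637}{34620401160}$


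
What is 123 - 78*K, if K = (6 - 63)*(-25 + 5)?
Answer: -88797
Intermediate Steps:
K = 1140 (K = -57*(-20) = 1140)
123 - 78*K = 123 - 78*1140 = 123 - 88920 = -88797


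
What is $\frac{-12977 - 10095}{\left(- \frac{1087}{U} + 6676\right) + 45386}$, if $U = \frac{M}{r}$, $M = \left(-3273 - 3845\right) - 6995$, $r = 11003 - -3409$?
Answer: $- \frac{162807568}{375208425} \approx -0.43391$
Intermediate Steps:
$r = 14412$ ($r = 11003 + 3409 = 14412$)
$M = -14113$ ($M = -7118 - 6995 = -14113$)
$U = - \frac{14113}{14412} \approx -0.97925$
$\frac{-12977 - 10095}{\left(- \frac{1087}{U} + 6676\right) + 45386} = \frac{-12977 - 10095}{\left(- \frac{1087}{- \frac{14113}{14412}} + 6676\right) + 45386} = - \frac{23072}{\left(\left(-1087\right) \left(- \frac{14412}{14113}\right) + 6676\right) + 45386} = - \frac{23072}{\left(\frac{15665844}{14113} + 6676\right) + 45386} = - \frac{23072}{\frac{109884232}{14113} + 45386} = - \frac{23072}{\frac{750416850}{14113}} = \left(-23072\right) \frac{14113}{750416850} = - \frac{162807568}{375208425}$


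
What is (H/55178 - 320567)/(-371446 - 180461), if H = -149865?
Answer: 17688395791/30453124446 ≈ 0.58084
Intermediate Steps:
(H/55178 - 320567)/(-371446 - 180461) = (-149865/55178 - 320567)/(-371446 - 180461) = (-149865*1/55178 - 320567)/(-551907) = (-149865/55178 - 320567)*(-1/551907) = -17688395791/55178*(-1/551907) = 17688395791/30453124446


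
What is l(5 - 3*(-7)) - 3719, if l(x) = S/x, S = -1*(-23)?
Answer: -96671/26 ≈ -3718.1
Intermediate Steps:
S = 23
l(x) = 23/x
l(5 - 3*(-7)) - 3719 = 23/(5 - 3*(-7)) - 3719 = 23/(5 + 21) - 3719 = 23/26 - 3719 = -96671/26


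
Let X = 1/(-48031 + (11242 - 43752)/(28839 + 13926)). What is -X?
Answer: 8553/410815645 ≈ 2.0820e-5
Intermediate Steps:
X = -8553/410815645 (X = 1/(-48031 - 32510/42765) = 1/(-48031 - 32510*1/42765) = 1/(-48031 - 6502/8553) = 1/(-410815645/8553) = -8553/410815645 ≈ -2.0820e-5)
-X = -1*(-8553/410815645) = 8553/410815645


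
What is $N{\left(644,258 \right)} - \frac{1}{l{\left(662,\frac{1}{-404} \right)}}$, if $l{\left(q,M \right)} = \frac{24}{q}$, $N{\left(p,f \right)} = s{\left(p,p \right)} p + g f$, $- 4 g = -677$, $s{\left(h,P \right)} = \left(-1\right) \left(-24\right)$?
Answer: $\frac{709139}{12} \approx 59095.0$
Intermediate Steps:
$s{\left(h,P \right)} = 24$
$g = \frac{677}{4}$ ($g = \left(- \frac{1}{4}\right) \left(-677\right) = \frac{677}{4} \approx 169.25$)
$N{\left(p,f \right)} = 24 p + \frac{677 f}{4}$
$N{\left(644,258 \right)} - \frac{1}{l{\left(662,\frac{1}{-404} \right)}} = \left(24 \cdot 644 + \frac{677}{4} \cdot 258\right) - \frac{1}{24 \cdot \frac{1}{662}} = \left(15456 + \frac{87333}{2}\right) - \frac{1}{24 \cdot \frac{1}{662}} = \frac{118245}{2} - \frac{1}{\frac{12}{331}} = \frac{118245}{2} - \frac{331}{12} = \frac{709139}{12}$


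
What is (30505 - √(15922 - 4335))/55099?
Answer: 30505/55099 - √11587/55099 ≈ 0.55169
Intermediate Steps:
(30505 - √(15922 - 4335))/55099 = (30505 - √11587)*(1/55099) = 30505/55099 - √11587/55099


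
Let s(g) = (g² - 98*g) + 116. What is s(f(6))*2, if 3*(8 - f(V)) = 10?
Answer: -5752/9 ≈ -639.11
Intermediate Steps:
f(V) = 14/3 (f(V) = 8 - ⅓*10 = 8 - 10/3 = 14/3)
s(g) = 116 + g² - 98*g
s(f(6))*2 = (116 + (14/3)² - 98*14/3)*2 = (116 + 196/9 - 1372/3)*2 = -2876/9*2 = -5752/9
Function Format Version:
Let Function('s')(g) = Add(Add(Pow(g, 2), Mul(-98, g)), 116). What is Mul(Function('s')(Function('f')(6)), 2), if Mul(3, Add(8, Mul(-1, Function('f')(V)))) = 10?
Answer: Rational(-5752, 9) ≈ -639.11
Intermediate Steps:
Function('f')(V) = Rational(14, 3) (Function('f')(V) = Add(8, Mul(Rational(-1, 3), 10)) = Add(8, Rational(-10, 3)) = Rational(14, 3))
Function('s')(g) = Add(116, Pow(g, 2), Mul(-98, g))
Mul(Function('s')(Function('f')(6)), 2) = Mul(Add(116, Pow(Rational(14, 3), 2), Mul(-98, Rational(14, 3))), 2) = Mul(Add(116, Rational(196, 9), Rational(-1372, 3)), 2) = Mul(Rational(-2876, 9), 2) = Rational(-5752, 9)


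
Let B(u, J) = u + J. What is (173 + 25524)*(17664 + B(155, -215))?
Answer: 452369988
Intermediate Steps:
B(u, J) = J + u
(173 + 25524)*(17664 + B(155, -215)) = (173 + 25524)*(17664 + (-215 + 155)) = 25697*(17664 - 60) = 25697*17604 = 452369988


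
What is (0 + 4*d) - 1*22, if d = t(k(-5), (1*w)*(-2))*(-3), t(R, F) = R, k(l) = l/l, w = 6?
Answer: -34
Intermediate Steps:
k(l) = 1
d = -3 (d = 1*(-3) = -3)
(0 + 4*d) - 1*22 = (0 + 4*(-3)) - 1*22 = (0 - 12) - 22 = -12 - 22 = -34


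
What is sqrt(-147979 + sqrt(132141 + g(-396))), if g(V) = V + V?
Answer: sqrt(-147979 + sqrt(131349)) ≈ 384.21*I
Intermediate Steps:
g(V) = 2*V
sqrt(-147979 + sqrt(132141 + g(-396))) = sqrt(-147979 + sqrt(132141 + 2*(-396))) = sqrt(-147979 + sqrt(132141 - 792)) = sqrt(-147979 + sqrt(131349))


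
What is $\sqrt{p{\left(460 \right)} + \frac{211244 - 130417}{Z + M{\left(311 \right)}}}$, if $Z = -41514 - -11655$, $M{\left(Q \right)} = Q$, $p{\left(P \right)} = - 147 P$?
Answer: $\frac{i \sqrt{14760087228169}}{14774} \approx 260.04 i$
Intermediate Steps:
$Z = -29859$ ($Z = -41514 + 11655 = -29859$)
$\sqrt{p{\left(460 \right)} + \frac{211244 - 130417}{Z + M{\left(311 \right)}}} = \sqrt{\left(-147\right) 460 + \frac{211244 - 130417}{-29859 + 311}} = \sqrt{-67620 + \frac{80827}{-29548}} = \sqrt{-67620 + 80827 \left(- \frac{1}{29548}\right)} = \sqrt{-67620 - \frac{80827}{29548}} = \sqrt{- \frac{1998116587}{29548}} = \frac{i \sqrt{14760087228169}}{14774}$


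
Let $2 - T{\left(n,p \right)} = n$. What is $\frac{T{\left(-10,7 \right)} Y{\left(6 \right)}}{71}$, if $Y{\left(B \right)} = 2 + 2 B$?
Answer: $\frac{168}{71} \approx 2.3662$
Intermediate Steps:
$T{\left(n,p \right)} = 2 - n$
$\frac{T{\left(-10,7 \right)} Y{\left(6 \right)}}{71} = \frac{\left(2 - -10\right) \left(2 + 2 \cdot 6\right)}{71} = \left(2 + 10\right) \left(2 + 12\right) \frac{1}{71} = 12 \cdot 14 \cdot \frac{1}{71} = 168 \cdot \frac{1}{71} = \frac{168}{71}$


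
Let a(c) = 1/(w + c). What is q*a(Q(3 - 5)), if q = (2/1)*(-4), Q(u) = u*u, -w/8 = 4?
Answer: 2/7 ≈ 0.28571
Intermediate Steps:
w = -32 (w = -8*4 = -32)
Q(u) = u²
a(c) = 1/(-32 + c)
q = -8 (q = (2*1)*(-4) = 2*(-4) = -8)
q*a(Q(3 - 5)) = -8/(-32 + (3 - 5)²) = -8/(-32 + (-2)²) = -8/(-32 + 4) = -8/(-28) = -8*(-1/28) = 2/7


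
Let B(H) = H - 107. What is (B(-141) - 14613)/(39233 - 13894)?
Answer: -14861/25339 ≈ -0.58649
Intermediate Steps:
B(H) = -107 + H
(B(-141) - 14613)/(39233 - 13894) = ((-107 - 141) - 14613)/(39233 - 13894) = (-248 - 14613)/25339 = -14861*1/25339 = -14861/25339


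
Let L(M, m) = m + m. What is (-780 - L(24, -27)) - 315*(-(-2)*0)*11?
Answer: -726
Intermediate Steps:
L(M, m) = 2*m
(-780 - L(24, -27)) - 315*(-(-2)*0)*11 = (-780 - 2*(-27)) - 315*(-(-2)*0)*11 = (-780 - 1*(-54)) - 315*(-2*0)*11 = (-780 + 54) - 0*11 = -726 - 315*0 = -726 + 0 = -726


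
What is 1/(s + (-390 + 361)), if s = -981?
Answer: -1/1010 ≈ -0.00099010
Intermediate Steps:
1/(s + (-390 + 361)) = 1/(-981 + (-390 + 361)) = 1/(-981 - 29) = 1/(-1010) = -1/1010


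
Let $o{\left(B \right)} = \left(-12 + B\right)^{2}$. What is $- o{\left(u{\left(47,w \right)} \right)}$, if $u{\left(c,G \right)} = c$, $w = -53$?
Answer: $-1225$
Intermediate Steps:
$- o{\left(u{\left(47,w \right)} \right)} = - \left(-12 + 47\right)^{2} = - 35^{2} = \left(-1\right) 1225 = -1225$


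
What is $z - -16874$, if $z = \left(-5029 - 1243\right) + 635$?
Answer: $11237$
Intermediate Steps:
$z = -5637$ ($z = -6272 + 635 = -5637$)
$z - -16874 = -5637 - -16874 = -5637 + 16874 = 11237$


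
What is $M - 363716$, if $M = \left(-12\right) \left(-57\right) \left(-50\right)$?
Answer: $-397916$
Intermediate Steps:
$M = -34200$ ($M = 684 \left(-50\right) = -34200$)
$M - 363716 = -34200 - 363716 = -397916$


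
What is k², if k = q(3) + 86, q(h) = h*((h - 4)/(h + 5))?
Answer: 469225/64 ≈ 7331.6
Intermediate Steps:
q(h) = h*(-4 + h)/(5 + h) (q(h) = h*((-4 + h)/(5 + h)) = h*(-4 + h)/(5 + h))
k = 685/8 (k = 3*(-4 + 3)/(5 + 3) + 86 = 3*(-1)/8 + 86 = 3*(⅛)*(-1) + 86 = -3/8 + 86 = 685/8 ≈ 85.625)
k² = (685/8)² = 469225/64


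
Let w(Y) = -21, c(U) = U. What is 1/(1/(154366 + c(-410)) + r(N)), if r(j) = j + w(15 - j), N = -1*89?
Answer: -153956/16935159 ≈ -0.0090909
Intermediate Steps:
N = -89
r(j) = -21 + j (r(j) = j - 21 = -21 + j)
1/(1/(154366 + c(-410)) + r(N)) = 1/(1/(154366 - 410) + (-21 - 89)) = 1/(1/153956 - 110) = 1/(-16935159/153956) = -153956/16935159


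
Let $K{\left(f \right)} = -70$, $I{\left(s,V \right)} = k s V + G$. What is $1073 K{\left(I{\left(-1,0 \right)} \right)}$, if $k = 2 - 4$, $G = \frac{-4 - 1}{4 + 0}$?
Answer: $-75110$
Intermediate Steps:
$G = - \frac{5}{4} \approx -1.25$
$k = -2$ ($k = 2 - 4 = -2$)
$I{\left(s,V \right)} = - \frac{5}{4} - 2 V s$ ($I{\left(s,V \right)} = - 2 s V - \frac{5}{4} = - 2 V s - \frac{5}{4} = - \frac{5}{4} - 2 V s$)
$1073 K{\left(I{\left(-1,0 \right)} \right)} = 1073 \left(-70\right) = -75110$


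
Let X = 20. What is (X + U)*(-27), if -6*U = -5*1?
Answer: -1125/2 ≈ -562.50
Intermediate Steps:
U = 5/6 (U = -(-5)/6 = -1/6*(-5) = 5/6 ≈ 0.83333)
(X + U)*(-27) = (20 + 5/6)*(-27) = (125/6)*(-27) = -1125/2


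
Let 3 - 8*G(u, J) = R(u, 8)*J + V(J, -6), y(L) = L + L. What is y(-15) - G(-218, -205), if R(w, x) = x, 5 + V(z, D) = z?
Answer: -2093/8 ≈ -261.63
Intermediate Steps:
V(z, D) = -5 + z
y(L) = 2*L
G(u, J) = 1 - 9*J/8 (G(u, J) = 3/8 - (8*J + (-5 + J))/8 = 3/8 - (-5 + 9*J)/8 = 3/8 + (5/8 - 9*J/8) = 1 - 9*J/8)
y(-15) - G(-218, -205) = 2*(-15) - (1 - 9/8*(-205)) = -30 - (1 + 1845/8) = -30 - 1*1853/8 = -30 - 1853/8 = -2093/8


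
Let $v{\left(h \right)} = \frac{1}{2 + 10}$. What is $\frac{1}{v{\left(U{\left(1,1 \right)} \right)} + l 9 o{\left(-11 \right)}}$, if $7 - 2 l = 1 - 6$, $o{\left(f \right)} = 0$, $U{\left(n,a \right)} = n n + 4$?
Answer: $12$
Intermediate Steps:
$U{\left(n,a \right)} = 4 + n^{2}$ ($U{\left(n,a \right)} = n^{2} + 4 = 4 + n^{2}$)
$l = 6$ ($l = \frac{7}{2} - \frac{1 - 6}{2} = \frac{7}{2} - - \frac{5}{2} = \frac{7}{2} + \frac{5}{2} = 6$)
$v{\left(h \right)} = \frac{1}{12}$
$\frac{1}{v{\left(U{\left(1,1 \right)} \right)} + l 9 o{\left(-11 \right)}} = \frac{1}{\frac{1}{12} + 6 \cdot 9 \cdot 0} = \frac{1}{\frac{1}{12} + 54 \cdot 0} = \frac{1}{\frac{1}{12} + 0} = \frac{1}{\frac{1}{12}} = 12$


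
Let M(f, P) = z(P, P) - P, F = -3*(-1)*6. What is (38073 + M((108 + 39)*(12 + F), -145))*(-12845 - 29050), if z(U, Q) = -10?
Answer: -1600724160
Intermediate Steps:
F = 18 (F = 3*6 = 18)
M(f, P) = -10 - P
(38073 + M((108 + 39)*(12 + F), -145))*(-12845 - 29050) = (38073 + (-10 - 1*(-145)))*(-12845 - 29050) = (38073 + (-10 + 145))*(-41895) = (38073 + 135)*(-41895) = 38208*(-41895) = -1600724160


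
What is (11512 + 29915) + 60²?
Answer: 45027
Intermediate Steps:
(11512 + 29915) + 60² = 41427 + 3600 = 45027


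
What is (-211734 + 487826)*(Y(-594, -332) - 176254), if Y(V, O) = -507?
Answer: -48802298012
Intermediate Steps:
(-211734 + 487826)*(Y(-594, -332) - 176254) = (-211734 + 487826)*(-507 - 176254) = 276092*(-176761) = -48802298012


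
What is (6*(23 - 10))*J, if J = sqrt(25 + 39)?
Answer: 624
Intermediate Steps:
J = 8 (J = sqrt(64) = 8)
(6*(23 - 10))*J = (6*(23 - 10))*8 = (6*13)*8 = 78*8 = 624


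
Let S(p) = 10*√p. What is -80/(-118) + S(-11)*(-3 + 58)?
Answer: 40/59 + 550*I*√11 ≈ 0.67797 + 1824.1*I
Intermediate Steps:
-80/(-118) + S(-11)*(-3 + 58) = -80/(-118) + (10*√(-11))*(-3 + 58) = -80*(-1/118) + (10*(I*√11))*55 = 40/59 + (10*I*√11)*55 = 40/59 + 550*I*√11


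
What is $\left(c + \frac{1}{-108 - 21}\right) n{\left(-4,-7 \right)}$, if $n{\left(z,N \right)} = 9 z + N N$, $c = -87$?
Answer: $- \frac{145912}{129} \approx -1131.1$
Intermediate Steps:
$n{\left(z,N \right)} = N^{2} + 9 z$ ($n{\left(z,N \right)} = 9 z + N^{2} = N^{2} + 9 z$)
$\left(c + \frac{1}{-108 - 21}\right) n{\left(-4,-7 \right)} = \left(-87 + \frac{1}{-108 - 21}\right) \left(\left(-7\right)^{2} + 9 \left(-4\right)\right) = \left(-87 + \frac{1}{-129}\right) \left(49 - 36\right) = \left(-87 - \frac{1}{129}\right) 13 = \left(- \frac{11224}{129}\right) 13 = - \frac{145912}{129}$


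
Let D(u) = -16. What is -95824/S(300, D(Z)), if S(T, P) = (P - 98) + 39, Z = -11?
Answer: 95824/75 ≈ 1277.7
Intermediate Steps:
S(T, P) = -59 + P (S(T, P) = (-98 + P) + 39 = -59 + P)
-95824/S(300, D(Z)) = -95824/(-59 - 16) = -95824/(-75) = -95824*(-1/75) = 95824/75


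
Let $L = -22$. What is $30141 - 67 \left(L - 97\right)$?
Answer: $38114$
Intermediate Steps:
$30141 - 67 \left(L - 97\right) = 30141 - 67 \left(-22 - 97\right) = 30141 - 67 \left(-119\right) = 30141 - -7973 = 30141 + 7973 = 38114$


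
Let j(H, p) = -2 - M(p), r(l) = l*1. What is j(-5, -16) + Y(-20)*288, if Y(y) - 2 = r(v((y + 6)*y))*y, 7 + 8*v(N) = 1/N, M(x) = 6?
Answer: 39238/7 ≈ 5605.4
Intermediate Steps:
v(N) = -7/8 + 1/(8*N) (v(N) = -7/8 + (1/N)/8 = -7/8 + 1/(8*N))
r(l) = l
Y(y) = 2 + (1 - 7*y*(6 + y))/(8*(6 + y)) (Y(y) = 2 + ((1 - 7*(y + 6)*y)/(8*(((y + 6)*y))))*y = 2 + ((1 - 7*(6 + y)*y)/(8*(((6 + y)*y))))*y = 2 + ((1 - 7*y*(6 + y))/(8*((y*(6 + y)))))*y = 2 + ((1/(y*(6 + y)))*(1 - 7*y*(6 + y))/8)*y = 2 + ((1 - 7*y*(6 + y))/(8*y*(6 + y)))*y = 2 + (1 - 7*y*(6 + y))/(8*(6 + y)))
j(H, p) = -8 (j(H, p) = -2 - 1*6 = -2 - 6 = -8)
j(-5, -16) + Y(-20)*288 = -8 + ((97 - 26*(-20) - 7*(-20)²)/(8*(6 - 20)))*288 = -8 + ((⅛)*(97 + 520 - 7*400)/(-14))*288 = -8 + ((⅛)*(-1/14)*(97 + 520 - 2800))*288 = -8 + ((⅛)*(-1/14)*(-2183))*288 = -8 + (2183/112)*288 = -8 + 39294/7 = 39238/7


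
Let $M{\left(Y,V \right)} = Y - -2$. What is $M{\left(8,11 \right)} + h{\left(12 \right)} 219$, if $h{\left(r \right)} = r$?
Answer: $2638$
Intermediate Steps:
$M{\left(Y,V \right)} = 2 + Y$ ($M{\left(Y,V \right)} = Y + 2 = 2 + Y$)
$M{\left(8,11 \right)} + h{\left(12 \right)} 219 = \left(2 + 8\right) + 12 \cdot 219 = 10 + 2628 = 2638$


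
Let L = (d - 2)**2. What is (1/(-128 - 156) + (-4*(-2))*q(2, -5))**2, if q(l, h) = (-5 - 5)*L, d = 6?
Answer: 132147517441/80656 ≈ 1.6384e+6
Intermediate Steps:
L = 16 (L = (6 - 2)**2 = 4**2 = 16)
q(l, h) = -160 (q(l, h) = (-5 - 5)*16 = -10*16 = -160)
(1/(-128 - 156) + (-4*(-2))*q(2, -5))**2 = (1/(-128 - 156) - 4*(-2)*(-160))**2 = (1/(-284) + 8*(-160))**2 = (-1/284 - 1280)**2 = (-363521/284)**2 = 132147517441/80656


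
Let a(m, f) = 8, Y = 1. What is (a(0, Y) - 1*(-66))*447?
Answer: 33078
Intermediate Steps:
(a(0, Y) - 1*(-66))*447 = (8 - 1*(-66))*447 = (8 + 66)*447 = 74*447 = 33078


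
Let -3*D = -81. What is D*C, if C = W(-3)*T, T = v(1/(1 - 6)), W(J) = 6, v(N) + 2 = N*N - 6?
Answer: -32238/25 ≈ -1289.5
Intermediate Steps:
v(N) = -8 + N**2 (v(N) = -2 + (N*N - 6) = -2 + (N**2 - 6) = -2 + (-6 + N**2) = -8 + N**2)
T = -199/25 (T = -8 + (1/(1 - 6))**2 = -8 + (1/(-5))**2 = -8 + (-1/5)**2 = -8 + 1/25 = -199/25 ≈ -7.9600)
D = 27 (D = -1/3*(-81) = 27)
C = -1194/25 (C = 6*(-199/25) = -1194/25 ≈ -47.760)
D*C = 27*(-1194/25) = -32238/25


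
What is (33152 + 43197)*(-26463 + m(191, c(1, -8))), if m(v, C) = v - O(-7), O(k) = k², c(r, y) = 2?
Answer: -2009582029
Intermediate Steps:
m(v, C) = -49 + v (m(v, C) = v - 1*(-7)² = v - 1*49 = v - 49 = -49 + v)
(33152 + 43197)*(-26463 + m(191, c(1, -8))) = (33152 + 43197)*(-26463 + (-49 + 191)) = 76349*(-26463 + 142) = 76349*(-26321) = -2009582029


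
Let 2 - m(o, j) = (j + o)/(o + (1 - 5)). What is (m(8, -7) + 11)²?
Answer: 2601/16 ≈ 162.56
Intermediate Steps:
m(o, j) = 2 - (j + o)/(-4 + o) (m(o, j) = 2 - (j + o)/(o + (1 - 5)) = 2 - (j + o)/(o - 4) = 2 - (j + o)/(-4 + o))
(m(8, -7) + 11)² = ((-8 + 8 - 1*(-7))/(-4 + 8) + 11)² = ((-8 + 8 + 7)/4 + 11)² = ((¼)*7 + 11)² = (7/4 + 11)² = (51/4)² = 2601/16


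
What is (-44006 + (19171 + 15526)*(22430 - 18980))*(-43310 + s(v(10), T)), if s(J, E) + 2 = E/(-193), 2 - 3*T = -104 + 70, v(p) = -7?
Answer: -1000270605822832/193 ≈ -5.1828e+12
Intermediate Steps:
T = 12 (T = ⅔ - (-104 + 70)/3 = ⅔ - ⅓*(-34) = ⅔ + 34/3 = 12)
s(J, E) = -2 - E/193 (s(J, E) = -2 + E/(-193) = -2 + E*(-1/193) = -2 - E/193)
(-44006 + (19171 + 15526)*(22430 - 18980))*(-43310 + s(v(10), T)) = (-44006 + (19171 + 15526)*(22430 - 18980))*(-43310 + (-2 - 1/193*12)) = (-44006 + 34697*3450)*(-43310 + (-2 - 12/193)) = (-44006 + 119704650)*(-43310 - 398/193) = 119660644*(-8359228/193) = -1000270605822832/193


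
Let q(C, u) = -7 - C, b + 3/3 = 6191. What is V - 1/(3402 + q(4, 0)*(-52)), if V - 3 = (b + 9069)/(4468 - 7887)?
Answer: -19881367/13587106 ≈ -1.4633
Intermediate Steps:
b = 6190 (b = -1 + 6191 = 6190)
V = -5002/3419 (V = 3 + (6190 + 9069)/(4468 - 7887) = 3 + 15259/(-3419) = 3 + 15259*(-1/3419) = 3 - 15259/3419 = -5002/3419 ≈ -1.4630)
V - 1/(3402 + q(4, 0)*(-52)) = -5002/3419 - 1/(3402 + (-7 - 1*4)*(-52)) = -5002/3419 - 1/(3402 + (-7 - 4)*(-52)) = -5002/3419 - 1/(3402 - 11*(-52)) = -5002/3419 - 1/(3402 + 572) = -5002/3419 - 1/3974 = -19881367/13587106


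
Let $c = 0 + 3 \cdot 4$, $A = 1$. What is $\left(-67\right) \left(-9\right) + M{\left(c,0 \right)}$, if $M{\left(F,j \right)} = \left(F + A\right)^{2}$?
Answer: $772$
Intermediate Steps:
$c = 12$ ($c = 0 + 12 = 12$)
$M{\left(F,j \right)} = \left(1 + F\right)^{2}$ ($M{\left(F,j \right)} = \left(F + 1\right)^{2} = \left(1 + F\right)^{2}$)
$\left(-67\right) \left(-9\right) + M{\left(c,0 \right)} = \left(-67\right) \left(-9\right) + \left(1 + 12\right)^{2} = 603 + 13^{2} = 603 + 169 = 772$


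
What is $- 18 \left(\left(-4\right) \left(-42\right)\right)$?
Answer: $-3024$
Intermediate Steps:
$- 18 \left(\left(-4\right) \left(-42\right)\right) = \left(-18\right) 168 = -3024$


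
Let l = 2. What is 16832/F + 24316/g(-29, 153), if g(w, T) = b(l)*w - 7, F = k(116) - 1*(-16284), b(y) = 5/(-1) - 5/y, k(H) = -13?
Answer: 798377544/6850091 ≈ 116.55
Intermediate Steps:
b(y) = -5 - 5/y (b(y) = 5*(-1) - 5/y = -5 - 5/y)
F = 16271 (F = -13 - 1*(-16284) = -13 + 16284 = 16271)
g(w, T) = -7 - 15*w/2 (g(w, T) = (-5 - 5/2)*w - 7 = -15*w/2 - 7 = -7 - 15*w/2)
16832/F + 24316/g(-29, 153) = 16832/16271 + 24316/(-7 - 15/2*(-29)) = 16832*(1/16271) + 24316/(-7 + 435/2) = 16832/16271 + 24316/(421/2) = 16832/16271 + 24316*(2/421) = 16832/16271 + 48632/421 = 798377544/6850091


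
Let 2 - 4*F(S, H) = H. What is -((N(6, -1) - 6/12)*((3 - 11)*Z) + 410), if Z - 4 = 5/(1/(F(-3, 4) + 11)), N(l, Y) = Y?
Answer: -1088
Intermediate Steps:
F(S, H) = 1/2 - H/4
Z = 113/2 (Z = 4 + 5/(1/((1/2 - 1/4*4) + 11)) = 4 + 5/(1/((1/2 - 1) + 11)) = 4 + 5/(1/(-1/2 + 11)) = 4 + 5/(1/(21/2)) = 4 + 5/(2/21) = 4 + 5*(21/2) = 4 + 105/2 = 113/2 ≈ 56.500)
-((N(6, -1) - 6/12)*((3 - 11)*Z) + 410) = -((-1 - 6/12)*((3 - 11)*(113/2)) + 410) = -((-1 - 6*1/12)*(-8*113/2) + 410) = -((-1 - 1/2)*(-452) + 410) = -(-3/2*(-452) + 410) = -(678 + 410) = -1*1088 = -1088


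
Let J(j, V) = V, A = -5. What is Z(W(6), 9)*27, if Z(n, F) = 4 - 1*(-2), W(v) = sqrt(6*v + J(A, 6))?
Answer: 162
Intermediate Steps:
W(v) = sqrt(6 + 6*v) (W(v) = sqrt(6*v + 6) = sqrt(6 + 6*v))
Z(n, F) = 6 (Z(n, F) = 4 + 2 = 6)
Z(W(6), 9)*27 = 6*27 = 162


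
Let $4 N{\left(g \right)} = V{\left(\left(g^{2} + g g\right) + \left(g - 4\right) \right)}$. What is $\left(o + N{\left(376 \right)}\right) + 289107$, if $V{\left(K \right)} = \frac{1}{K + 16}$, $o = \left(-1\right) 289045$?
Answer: $\frac{70218721}{1132560} \approx 62.0$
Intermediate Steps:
$o = -289045$
$V{\left(K \right)} = \frac{1}{16 + K}$
$N{\left(g \right)} = \frac{1}{4 \left(12 + g + 2 g^{2}\right)}$ ($N{\left(g \right)} = \frac{1}{4 \left(16 + \left(\left(g^{2} + g g\right) + \left(g - 4\right)\right)\right)} = \frac{1}{4 \left(16 + \left(\left(g^{2} + g^{2}\right) + \left(-4 + g\right)\right)\right)} = \frac{1}{4 \left(16 + \left(2 g^{2} + \left(-4 + g\right)\right)\right)} = \frac{1}{4 \left(16 + \left(-4 + g + 2 g^{2}\right)\right)} = \frac{1}{4 \left(12 + g + 2 g^{2}\right)}$)
$\left(o + N{\left(376 \right)}\right) + 289107 = \left(-289045 + \frac{1}{4 \left(12 + 376 + 2 \cdot 376^{2}\right)}\right) + 289107 = \left(-289045 + \frac{1}{4 \left(12 + 376 + 2 \cdot 141376\right)}\right) + 289107 = \left(-289045 + \frac{1}{4 \left(12 + 376 + 282752\right)}\right) + 289107 = \left(-289045 + \frac{1}{4 \cdot 283140}\right) + 289107 = \left(-289045 + \frac{1}{4} \cdot \frac{1}{283140}\right) + 289107 = \left(-289045 + \frac{1}{1132560}\right) + 289107 = - \frac{327360805199}{1132560} + 289107 = \frac{70218721}{1132560}$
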